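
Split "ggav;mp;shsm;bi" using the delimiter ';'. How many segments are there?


Input string: 'ggav;mp;shsm;bi'
Delimiter: ';'
Split result: 'ggav', 'mp', 'shsm', 'bi'
Number of parts: 4


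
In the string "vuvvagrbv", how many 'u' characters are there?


Input string: 'vuvvagrbv'
Target character: 'u'
Scan each position: s[1]='u'
Matches found at indices: 1
Total: 1


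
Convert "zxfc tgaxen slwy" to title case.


Input string: 'zxfc tgaxen slwy'
Operation: capitalize first letter of each word
Word transformations: 'zxfc'->'Zxfc', 'tgaxen'->'Tgaxen', 'slwy'->'Slwy'
Result: Zxfc Tgaxen Slwy


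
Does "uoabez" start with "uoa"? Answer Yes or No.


Input string: 'uoabez'
Prefix to check: 'uoa'
First 3 characters of input: 'uoa'
Match: True
Result: Yes


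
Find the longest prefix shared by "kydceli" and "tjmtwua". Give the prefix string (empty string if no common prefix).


String 1: 'kydceli'
String 2: 'tjmtwua'
Compare position by position:
pos 0: 'k' vs 't' differ -> stop
Longest common prefix: "" (length 0)


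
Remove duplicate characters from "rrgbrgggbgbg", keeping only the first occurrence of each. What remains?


Input: 'rrgbrgggbgbg'
Operation: keep first occurrence of each character
Scan: s[0]='r' new -> keep; s[1]='r' seen -> skip; s[2]='g' new -> keep; s[3]='b' new -> keep; s[4]='r' seen -> skip; s[5]='g' seen -> skip; s[6]='g' seen -> skip; s[7]='g' seen -> skip; s[8]='b' seen -> skip; s[9]='g' seen -> skip; s[10]='b' seen -> skip; s[11]='g' seen -> skip
Result: rgb


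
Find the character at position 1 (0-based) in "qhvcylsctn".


Input string: 'qhvcylsctn'
Operation: get character at index 1
Index mapping: s[0]='q', s[1]='h'
Result: 'h'


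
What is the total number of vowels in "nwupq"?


Input string: 'nwupq'
Operation: count vowels (a, e, i, o, u)
Scan: s[0]='n', s[1]='w', s[2]='u' (vowel), s[3]='p', s[4]='q'
Vowels found: 1
Result: 1


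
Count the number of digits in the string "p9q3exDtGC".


Input string: 'p9q3exDtGC'
Operation: count digit characters (0-9)
Scan: 'p', '9'(digit), 'q', '3'(digit), 'e', 'x', 'D', 't', 'G', 'C'
Digits found: 2
Result: 2


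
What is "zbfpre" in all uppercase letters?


Input string: 'zbfpre'
Operation: convert each letter to uppercase
Mapping: 'z'->'Z', 'b'->'B', 'f'->'F', 'p'->'P', 'r'->'R', 'e'->'E'
Result: ZBFPRE


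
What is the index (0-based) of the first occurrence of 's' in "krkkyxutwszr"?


Input string: 'krkkyxutwszr'
Target: 's'
Scanning left to right: s[0]='k', s[1]='r', s[2]='k', s[3]='k', s[4]='y', s[5]='x', s[6]='u', s[7]='t', s[8]='w', s[9]='s'
First match at index: 9


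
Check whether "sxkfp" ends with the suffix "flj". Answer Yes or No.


Input string: 'sxkfp'
Suffix to check: 'flj'
Last 3 characters of input: 'kfp'
Match: False
Result: No


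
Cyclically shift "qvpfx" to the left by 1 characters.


Input: 'qvpfx', shift = 1
Operation: split at index 1 and swap parts
Front part s[0:1] = 'q'
Back part s[1:] = 'vpfx'
Rotated = back + front = 'vpfx' + 'q'
Result: vpfxq


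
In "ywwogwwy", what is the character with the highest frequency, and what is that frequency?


Input: 'ywwogwwy'
Operation: tally each character
Counts: 'g':1, 'o':1, 'w':4, 'y':2
Maximum: 'w' appears 4 times


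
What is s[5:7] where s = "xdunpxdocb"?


Input string: 'xdunpxdocb'
Operation: slice [5:7]
Extract characters: s[5]='x', s[6]='d'
Result: xd


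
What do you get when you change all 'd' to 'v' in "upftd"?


Input string: 'upftd'
Operation: replace 'd' with 'v'
Positions of 'd': 4
After replacement: upftv


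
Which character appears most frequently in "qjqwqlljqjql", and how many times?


Input: 'qjqwqlljqjql'
Operation: tally each character
Counts: 'j':3, 'l':3, 'q':5, 'w':1
Maximum: 'q' appears 5 times


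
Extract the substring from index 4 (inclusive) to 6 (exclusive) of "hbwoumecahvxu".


Input string: 'hbwoumecahvxu'
Operation: slice [4:6]
Extract characters: s[4]='u', s[5]='m'
Result: um


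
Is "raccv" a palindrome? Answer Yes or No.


Input string: 'raccv'
Reversed: 'vccar'
Compare pairs: s[0]='r' vs s[4]='v' (mismatch), s[1]='a' vs s[3]='c' (mismatch)
Palindrome: No


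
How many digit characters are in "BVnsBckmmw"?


Input string: 'BVnsBckmmw'
Operation: count digit characters (0-9)
Scan: 'B', 'V', 'n', 's', 'B', 'c', 'k', 'm', 'm', 'w'
Digits found: 0
Result: 0


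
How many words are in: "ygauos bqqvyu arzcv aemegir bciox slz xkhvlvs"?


Input string: 'ygauos bqqvyu arzcv aemegir bciox slz xkhvlvs'
Operation: split by spaces
Words found: 'ygauos', 'bqqvyu', 'arzcv', 'aemegir', 'bciox', 'slz', 'xkhvlvs'
Word count: 7


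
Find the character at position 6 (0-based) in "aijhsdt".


Input string: 'aijhsdt'
Operation: get character at index 6
Index mapping: s[0]='a', s[1]='i', s[2]='j', s[3]='h', s[4]='s', s[5]='d', s[6]='t'
Result: 't'


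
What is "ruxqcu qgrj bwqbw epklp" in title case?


Input string: 'ruxqcu qgrj bwqbw epklp'
Operation: capitalize first letter of each word
Word transformations: 'ruxqcu'->'Ruxqcu', 'qgrj'->'Qgrj', 'bwqbw'->'Bwqbw', 'epklp'->'Epklp'
Result: Ruxqcu Qgrj Bwqbw Epklp


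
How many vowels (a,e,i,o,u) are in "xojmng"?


Input string: 'xojmng'
Operation: count vowels (a, e, i, o, u)
Scan: s[0]='x', s[1]='o' (vowel), s[2]='j', s[3]='m', s[4]='n', s[5]='g'
Vowels found: 1
Result: 1


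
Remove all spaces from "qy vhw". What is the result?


Input string: 'qy vhw'
Operation: remove all spaces
Words: 'qy', 'vhw'
Join without spaces: qyvhw


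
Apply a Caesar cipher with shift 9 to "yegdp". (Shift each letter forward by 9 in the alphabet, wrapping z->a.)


Input: 'yegdp', shift = 9
Operation: for each letter, (position + 9) mod 26
Mapping: 'y'(24+9=33, 33 mod 26=7)->'h', 'e'(4+9=13)->'n', 'g'(6+9=15)->'p', 'd'(3+9=12)->'m', 'p'(15+9=24)->'y'
Result: hnpmy


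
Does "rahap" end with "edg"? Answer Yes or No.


Input string: 'rahap'
Suffix to check: 'edg'
Last 3 characters of input: 'hap'
Match: False
Result: No


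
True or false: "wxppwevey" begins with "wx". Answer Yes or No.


Input string: 'wxppwevey'
Prefix to check: 'wx'
First 2 characters of input: 'wx'
Match: True
Result: Yes


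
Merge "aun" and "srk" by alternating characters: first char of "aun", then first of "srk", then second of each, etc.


String 1: 'aun'
String 2: 'srk'
Operation: alternate characters
Pairs: 'a'+'s', 'u'+'r', 'n'+'k'
Result: asurnk


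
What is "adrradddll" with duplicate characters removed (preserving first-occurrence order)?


Input: 'adrradddll'
Operation: keep first occurrence of each character
Scan: s[0]='a' new -> keep; s[1]='d' new -> keep; s[2]='r' new -> keep; s[3]='r' seen -> skip; s[4]='a' seen -> skip; s[5]='d' seen -> skip; s[6]='d' seen -> skip; s[7]='d' seen -> skip; s[8]='l' new -> keep; s[9]='l' seen -> skip
Result: adrl


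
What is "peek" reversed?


Input string: 'peek'
Operation: reverse character order
Original order: 'p' -> 'e' -> 'e' -> 'k'
Reversed order: 'k' -> 'e' -> 'e' -> 'p'
Result: keep


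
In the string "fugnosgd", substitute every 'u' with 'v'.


Input string: 'fugnosgd'
Operation: replace 'u' with 'v'
Positions of 'u': 1
After replacement: fvgnosgd


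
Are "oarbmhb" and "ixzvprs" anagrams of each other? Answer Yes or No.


String 1: 'oarbmhb' -> sorted: 'abbhmor'
String 2: 'ixzvprs' -> sorted: 'iprsvxz'
Compare sorted forms: 'abbhmor' != 'iprsvxz'
Anagram: No


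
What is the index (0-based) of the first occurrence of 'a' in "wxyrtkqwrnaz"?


Input string: 'wxyrtkqwrnaz'
Target: 'a'
Scanning left to right: s[0]='w', s[1]='x', s[2]='y', s[3]='r', s[4]='t', s[5]='k', s[6]='q', s[7]='w', s[8]='r', s[9]='n', s[10]='a'
First match at index: 10


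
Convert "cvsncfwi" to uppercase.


Input string: 'cvsncfwi'
Operation: convert each letter to uppercase
Mapping: 'c'->'C', 'v'->'V', 's'->'S', 'n'->'N', 'c'->'C', 'f'->'F', 'w'->'W', 'i'->'I'
Result: CVSNCFWI


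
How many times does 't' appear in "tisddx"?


Input string: 'tisddx'
Target character: 't'
Scan each position: s[0]='t'
Matches found at indices: 0
Total: 1


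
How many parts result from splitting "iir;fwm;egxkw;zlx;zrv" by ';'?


Input string: 'iir;fwm;egxkw;zlx;zrv'
Delimiter: ';'
Split result: 'iir', 'fwm', 'egxkw', 'zlx', 'zrv'
Number of parts: 5


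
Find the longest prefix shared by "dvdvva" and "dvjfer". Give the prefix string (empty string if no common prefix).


String 1: 'dvdvva'
String 2: 'dvjfer'
Compare position by position:
pos 0: 'd' vs 'd' match
pos 1: 'v' vs 'v' match
pos 2: 'd' vs 'j' differ -> stop
Longest common prefix: "dv" (length 2)


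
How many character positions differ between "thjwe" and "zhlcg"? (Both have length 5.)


String 1: 'thjwe'
String 2: 'zhlcg'
Compare each position: pos 0: 't'!='z', pos 1: 'h'=='h', pos 2: 'j'!='l', pos 3: 'w'!='c', pos 4: 'e'!='g'
Differing positions: 4
Hamming distance: 4


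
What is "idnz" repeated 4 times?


Input string: 'idnz'
Operation: repeat 4 times
Concatenation: 'idnz' + 'idnz' + 'idnz' + 'idnz'
Result: idnzidnzidnzidnz


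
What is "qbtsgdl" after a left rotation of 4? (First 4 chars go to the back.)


Input: 'qbtsgdl', shift = 4
Operation: split at index 4 and swap parts
Front part s[0:4] = 'qbts'
Back part s[4:] = 'gdl'
Rotated = back + front = 'gdl' + 'qbts'
Result: gdlqbts


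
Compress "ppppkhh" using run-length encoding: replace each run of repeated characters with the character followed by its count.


Input: 'ppppkhh'
Operation: identify consecutive runs
Runs: 'pppp' -> p4, 'k' -> k1, 'hh' -> h2
Encoded: p4k1h2


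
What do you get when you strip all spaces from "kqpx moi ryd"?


Input string: 'kqpx moi ryd'
Operation: remove all spaces
Words: 'kqpx', 'moi', 'ryd'
Join without spaces: kqpxmoiryd


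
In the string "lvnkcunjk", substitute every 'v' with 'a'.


Input string: 'lvnkcunjk'
Operation: replace 'v' with 'a'
Positions of 'v': 1
After replacement: lankcunjk


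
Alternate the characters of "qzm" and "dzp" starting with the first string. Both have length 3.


String 1: 'qzm'
String 2: 'dzp'
Operation: alternate characters
Pairs: 'q'+'d', 'z'+'z', 'm'+'p'
Result: qdzzmp


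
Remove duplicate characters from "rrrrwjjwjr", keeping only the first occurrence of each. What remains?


Input: 'rrrrwjjwjr'
Operation: keep first occurrence of each character
Scan: s[0]='r' new -> keep; s[1]='r' seen -> skip; s[2]='r' seen -> skip; s[3]='r' seen -> skip; s[4]='w' new -> keep; s[5]='j' new -> keep; s[6]='j' seen -> skip; s[7]='w' seen -> skip; s[8]='j' seen -> skip; s[9]='r' seen -> skip
Result: rwj


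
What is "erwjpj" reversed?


Input string: 'erwjpj'
Operation: reverse character order
Original order: 'e' -> 'r' -> 'w' -> 'j' -> 'p' -> 'j'
Reversed order: 'j' -> 'p' -> 'j' -> 'w' -> 'r' -> 'e'
Result: jpjwre


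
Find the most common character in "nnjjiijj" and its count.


Input: 'nnjjiijj'
Operation: tally each character
Counts: 'i':2, 'j':4, 'n':2
Maximum: 'j' appears 4 times


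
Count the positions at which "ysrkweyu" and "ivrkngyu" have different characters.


String 1: 'ysrkweyu'
String 2: 'ivrkngyu'
Compare each position: pos 0: 'y'!='i', pos 1: 's'!='v', pos 2: 'r'=='r', pos 3: 'k'=='k', pos 4: 'w'!='n', pos 5: 'e'!='g', pos 6: 'y'=='y', pos 7: 'u'=='u'
Differing positions: 4
Hamming distance: 4


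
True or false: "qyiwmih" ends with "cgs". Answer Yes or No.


Input string: 'qyiwmih'
Suffix to check: 'cgs'
Last 3 characters of input: 'mih'
Match: False
Result: No


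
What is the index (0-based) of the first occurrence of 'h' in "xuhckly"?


Input string: 'xuhckly'
Target: 'h'
Scanning left to right: s[0]='x', s[1]='u', s[2]='h'
First match at index: 2


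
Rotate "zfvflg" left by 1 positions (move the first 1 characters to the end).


Input: 'zfvflg', shift = 1
Operation: split at index 1 and swap parts
Front part s[0:1] = 'z'
Back part s[1:] = 'fvflg'
Rotated = back + front = 'fvflg' + 'z'
Result: fvflgz


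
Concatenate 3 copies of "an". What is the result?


Input string: 'an'
Operation: repeat 3 times
Concatenation: 'an' + 'an' + 'an'
Result: ananan


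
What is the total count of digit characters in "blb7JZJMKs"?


Input string: 'blb7JZJMKs'
Operation: count digit characters (0-9)
Scan: 'b', 'l', 'b', '7'(digit), 'J', 'Z', 'J', 'M', 'K', 's'
Digits found: 1
Result: 1


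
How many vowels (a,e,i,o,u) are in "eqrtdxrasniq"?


Input string: 'eqrtdxrasniq'
Operation: count vowels (a, e, i, o, u)
Scan: s[0]='e' (vowel), s[1]='q', s[2]='r', s[3]='t', s[4]='d', s[5]='x', s[6]='r', s[7]='a' (vowel), s[8]='s', s[9]='n', s[10]='i' (vowel), s[11]='q'
Vowels found: 3
Result: 3


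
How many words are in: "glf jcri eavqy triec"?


Input string: 'glf jcri eavqy triec'
Operation: split by spaces
Words found: 'glf', 'jcri', 'eavqy', 'triec'
Word count: 4


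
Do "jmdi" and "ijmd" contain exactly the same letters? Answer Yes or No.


String 1: 'jmdi' -> sorted: 'dijm'
String 2: 'ijmd' -> sorted: 'dijm'
Compare sorted forms: 'dijm' == 'dijm'
Anagram: Yes


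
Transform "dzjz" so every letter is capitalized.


Input string: 'dzjz'
Operation: convert each letter to uppercase
Mapping: 'd'->'D', 'z'->'Z', 'j'->'J', 'z'->'Z'
Result: DZJZ


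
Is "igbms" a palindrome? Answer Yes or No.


Input string: 'igbms'
Reversed: 'smbgi'
Compare pairs: s[0]='i' vs s[4]='s' (mismatch), s[1]='g' vs s[3]='m' (mismatch)
Palindrome: No


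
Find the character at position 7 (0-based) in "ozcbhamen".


Input string: 'ozcbhamen'
Operation: get character at index 7
Index mapping: s[0]='o', s[1]='z', s[2]='c', s[3]='b', s[4]='h', s[5]='a', s[6]='m', s[7]='e'
Result: 'e'


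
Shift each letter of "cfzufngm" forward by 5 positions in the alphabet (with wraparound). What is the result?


Input: 'cfzufngm', shift = 5
Operation: for each letter, (position + 5) mod 26
Mapping: 'c'(2+5=7)->'h', 'f'(5+5=10)->'k', 'z'(25+5=30, 30 mod 26=4)->'e', 'u'(20+5=25)->'z', 'f'(5+5=10)->'k', 'n'(13+5=18)->'s', 'g'(6+5=11)->'l', 'm'(12+5=17)->'r'
Result: hkezkslr


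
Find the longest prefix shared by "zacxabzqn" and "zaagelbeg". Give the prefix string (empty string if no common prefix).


String 1: 'zacxabzqn'
String 2: 'zaagelbeg'
Compare position by position:
pos 0: 'z' vs 'z' match
pos 1: 'a' vs 'a' match
pos 2: 'c' vs 'a' differ -> stop
Longest common prefix: "za" (length 2)


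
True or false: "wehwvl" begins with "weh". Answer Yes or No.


Input string: 'wehwvl'
Prefix to check: 'weh'
First 3 characters of input: 'weh'
Match: True
Result: Yes


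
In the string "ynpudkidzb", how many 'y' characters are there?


Input string: 'ynpudkidzb'
Target character: 'y'
Scan each position: s[0]='y'
Matches found at indices: 0
Total: 1


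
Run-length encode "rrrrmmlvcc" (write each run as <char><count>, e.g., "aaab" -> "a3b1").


Input: 'rrrrmmlvcc'
Operation: identify consecutive runs
Runs: 'rrrr' -> r4, 'mm' -> m2, 'l' -> l1, 'v' -> v1, 'cc' -> c2
Encoded: r4m2l1v1c2


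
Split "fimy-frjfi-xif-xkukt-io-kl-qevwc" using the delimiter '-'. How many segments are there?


Input string: 'fimy-frjfi-xif-xkukt-io-kl-qevwc'
Delimiter: '-'
Split result: 'fimy', 'frjfi', 'xif', 'xkukt', 'io', 'kl', 'qevwc'
Number of parts: 7


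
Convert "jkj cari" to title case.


Input string: 'jkj cari'
Operation: capitalize first letter of each word
Word transformations: 'jkj'->'Jkj', 'cari'->'Cari'
Result: Jkj Cari


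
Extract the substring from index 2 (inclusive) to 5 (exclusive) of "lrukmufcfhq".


Input string: 'lrukmufcfhq'
Operation: slice [2:5]
Extract characters: s[2]='u', s[3]='k', s[4]='m'
Result: ukm


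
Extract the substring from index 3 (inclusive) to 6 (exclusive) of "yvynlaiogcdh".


Input string: 'yvynlaiogcdh'
Operation: slice [3:6]
Extract characters: s[3]='n', s[4]='l', s[5]='a'
Result: nla


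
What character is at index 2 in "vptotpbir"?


Input string: 'vptotpbir'
Operation: get character at index 2
Index mapping: s[0]='v', s[1]='p', s[2]='t'
Result: 't'


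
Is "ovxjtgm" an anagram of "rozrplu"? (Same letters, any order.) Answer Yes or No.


String 1: 'rozrplu' -> sorted: 'loprruz'
String 2: 'ovxjtgm' -> sorted: 'gjmotvx'
Compare sorted forms: 'loprruz' != 'gjmotvx'
Anagram: No


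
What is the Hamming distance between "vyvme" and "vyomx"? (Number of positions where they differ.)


String 1: 'vyvme'
String 2: 'vyomx'
Compare each position: pos 0: 'v'=='v', pos 1: 'y'=='y', pos 2: 'v'!='o', pos 3: 'm'=='m', pos 4: 'e'!='x'
Differing positions: 2
Hamming distance: 2


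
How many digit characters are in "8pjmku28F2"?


Input string: '8pjmku28F2'
Operation: count digit characters (0-9)
Scan: '8'(digit), 'p', 'j', 'm', 'k', 'u', '2'(digit), '8'(digit), 'F', '2'(digit)
Digits found: 4
Result: 4


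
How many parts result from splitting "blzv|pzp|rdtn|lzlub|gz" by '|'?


Input string: 'blzv|pzp|rdtn|lzlub|gz'
Delimiter: '|'
Split result: 'blzv', 'pzp', 'rdtn', 'lzlub', 'gz'
Number of parts: 5


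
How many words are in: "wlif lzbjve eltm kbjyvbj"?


Input string: 'wlif lzbjve eltm kbjyvbj'
Operation: split by spaces
Words found: 'wlif', 'lzbjve', 'eltm', 'kbjyvbj'
Word count: 4


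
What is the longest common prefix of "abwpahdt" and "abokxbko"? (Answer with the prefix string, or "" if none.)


String 1: 'abwpahdt'
String 2: 'abokxbko'
Compare position by position:
pos 0: 'a' vs 'a' match
pos 1: 'b' vs 'b' match
pos 2: 'w' vs 'o' differ -> stop
Longest common prefix: "ab" (length 2)


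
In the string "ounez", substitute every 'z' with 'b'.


Input string: 'ounez'
Operation: replace 'z' with 'b'
Positions of 'z': 4
After replacement: ouneb


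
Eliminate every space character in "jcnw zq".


Input string: 'jcnw zq'
Operation: remove all spaces
Words: 'jcnw', 'zq'
Join without spaces: jcnwzq


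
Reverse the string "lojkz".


Input string: 'lojkz'
Operation: reverse character order
Original order: 'l' -> 'o' -> 'j' -> 'k' -> 'z'
Reversed order: 'z' -> 'k' -> 'j' -> 'o' -> 'l'
Result: zkjol


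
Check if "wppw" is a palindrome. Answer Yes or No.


Input string: 'wppw'
Reversed: 'wppw'
Compare pairs: s[0]='w' vs s[3]='w' (match), s[1]='p' vs s[2]='p' (match)
Palindrome: Yes


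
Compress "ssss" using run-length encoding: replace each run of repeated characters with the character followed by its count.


Input: 'ssss'
Operation: identify consecutive runs
Runs: 'ssss' -> s4
Encoded: s4


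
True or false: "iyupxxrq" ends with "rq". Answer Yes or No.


Input string: 'iyupxxrq'
Suffix to check: 'rq'
Last 2 characters of input: 'rq'
Match: True
Result: Yes


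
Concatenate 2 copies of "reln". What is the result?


Input string: 'reln'
Operation: repeat 2 times
Concatenation: 'reln' + 'reln'
Result: relnreln


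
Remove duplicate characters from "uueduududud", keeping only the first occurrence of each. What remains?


Input: 'uueduududud'
Operation: keep first occurrence of each character
Scan: s[0]='u' new -> keep; s[1]='u' seen -> skip; s[2]='e' new -> keep; s[3]='d' new -> keep; s[4]='u' seen -> skip; s[5]='u' seen -> skip; s[6]='d' seen -> skip; s[7]='u' seen -> skip; s[8]='d' seen -> skip; s[9]='u' seen -> skip; s[10]='d' seen -> skip
Result: ued


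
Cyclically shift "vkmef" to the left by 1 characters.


Input: 'vkmef', shift = 1
Operation: split at index 1 and swap parts
Front part s[0:1] = 'v'
Back part s[1:] = 'kmef'
Rotated = back + front = 'kmef' + 'v'
Result: kmefv


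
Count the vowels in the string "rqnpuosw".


Input string: 'rqnpuosw'
Operation: count vowels (a, e, i, o, u)
Scan: s[0]='r', s[1]='q', s[2]='n', s[3]='p', s[4]='u' (vowel), s[5]='o' (vowel), s[6]='s', s[7]='w'
Vowels found: 2
Result: 2


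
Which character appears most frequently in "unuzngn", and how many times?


Input: 'unuzngn'
Operation: tally each character
Counts: 'g':1, 'n':3, 'u':2, 'z':1
Maximum: 'n' appears 3 times


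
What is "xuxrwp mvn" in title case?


Input string: 'xuxrwp mvn'
Operation: capitalize first letter of each word
Word transformations: 'xuxrwp'->'Xuxrwp', 'mvn'->'Mvn'
Result: Xuxrwp Mvn


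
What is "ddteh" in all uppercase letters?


Input string: 'ddteh'
Operation: convert each letter to uppercase
Mapping: 'd'->'D', 'd'->'D', 't'->'T', 'e'->'E', 'h'->'H'
Result: DDTEH


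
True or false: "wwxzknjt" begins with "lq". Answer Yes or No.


Input string: 'wwxzknjt'
Prefix to check: 'lq'
First 2 characters of input: 'ww'
Match: False
Result: No


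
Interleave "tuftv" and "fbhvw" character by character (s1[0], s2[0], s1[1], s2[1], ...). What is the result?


String 1: 'tuftv'
String 2: 'fbhvw'
Operation: alternate characters
Pairs: 't'+'f', 'u'+'b', 'f'+'h', 't'+'v', 'v'+'w'
Result: tfubfhtvvw


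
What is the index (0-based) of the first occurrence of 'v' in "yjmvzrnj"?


Input string: 'yjmvzrnj'
Target: 'v'
Scanning left to right: s[0]='y', s[1]='j', s[2]='m', s[3]='v'
First match at index: 3


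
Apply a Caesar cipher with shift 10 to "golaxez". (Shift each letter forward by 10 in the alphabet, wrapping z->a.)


Input: 'golaxez', shift = 10
Operation: for each letter, (position + 10) mod 26
Mapping: 'g'(6+10=16)->'q', 'o'(14+10=24)->'y', 'l'(11+10=21)->'v', 'a'(0+10=10)->'k', 'x'(23+10=33, 33 mod 26=7)->'h', 'e'(4+10=14)->'o', 'z'(25+10=35, 35 mod 26=9)->'j'
Result: qyvkhoj


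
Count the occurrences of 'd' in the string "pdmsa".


Input string: 'pdmsa'
Target character: 'd'
Scan each position: s[1]='d'
Matches found at indices: 1
Total: 1


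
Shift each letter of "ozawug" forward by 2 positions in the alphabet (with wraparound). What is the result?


Input: 'ozawug', shift = 2
Operation: for each letter, (position + 2) mod 26
Mapping: 'o'(14+2=16)->'q', 'z'(25+2=27, 27 mod 26=1)->'b', 'a'(0+2=2)->'c', 'w'(22+2=24)->'y', 'u'(20+2=22)->'w', 'g'(6+2=8)->'i'
Result: qbcywi


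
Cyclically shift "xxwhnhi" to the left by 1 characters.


Input: 'xxwhnhi', shift = 1
Operation: split at index 1 and swap parts
Front part s[0:1] = 'x'
Back part s[1:] = 'xwhnhi'
Rotated = back + front = 'xwhnhi' + 'x'
Result: xwhnhix


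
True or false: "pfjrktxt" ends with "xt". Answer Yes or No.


Input string: 'pfjrktxt'
Suffix to check: 'xt'
Last 2 characters of input: 'xt'
Match: True
Result: Yes


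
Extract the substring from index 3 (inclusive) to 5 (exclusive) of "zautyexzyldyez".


Input string: 'zautyexzyldyez'
Operation: slice [3:5]
Extract characters: s[3]='t', s[4]='y'
Result: ty


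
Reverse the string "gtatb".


Input string: 'gtatb'
Operation: reverse character order
Original order: 'g' -> 't' -> 'a' -> 't' -> 'b'
Reversed order: 'b' -> 't' -> 'a' -> 't' -> 'g'
Result: btatg


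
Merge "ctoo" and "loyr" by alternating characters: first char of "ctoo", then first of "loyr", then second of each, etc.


String 1: 'ctoo'
String 2: 'loyr'
Operation: alternate characters
Pairs: 'c'+'l', 't'+'o', 'o'+'y', 'o'+'r'
Result: cltooyor


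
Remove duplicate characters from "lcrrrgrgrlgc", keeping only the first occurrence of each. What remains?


Input: 'lcrrrgrgrlgc'
Operation: keep first occurrence of each character
Scan: s[0]='l' new -> keep; s[1]='c' new -> keep; s[2]='r' new -> keep; s[3]='r' seen -> skip; s[4]='r' seen -> skip; s[5]='g' new -> keep; s[6]='r' seen -> skip; s[7]='g' seen -> skip; s[8]='r' seen -> skip; s[9]='l' seen -> skip; s[10]='g' seen -> skip; s[11]='c' seen -> skip
Result: lcrg


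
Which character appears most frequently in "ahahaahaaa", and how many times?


Input: 'ahahaahaaa'
Operation: tally each character
Counts: 'a':7, 'h':3
Maximum: 'a' appears 7 times


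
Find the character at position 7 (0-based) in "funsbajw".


Input string: 'funsbajw'
Operation: get character at index 7
Index mapping: s[0]='f', s[1]='u', s[2]='n', s[3]='s', s[4]='b', s[5]='a', s[6]='j', s[7]='w'
Result: 'w'


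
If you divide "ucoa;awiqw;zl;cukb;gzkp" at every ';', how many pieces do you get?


Input string: 'ucoa;awiqw;zl;cukb;gzkp'
Delimiter: ';'
Split result: 'ucoa', 'awiqw', 'zl', 'cukb', 'gzkp'
Number of parts: 5


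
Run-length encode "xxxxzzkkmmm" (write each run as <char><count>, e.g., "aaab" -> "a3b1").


Input: 'xxxxzzkkmmm'
Operation: identify consecutive runs
Runs: 'xxxx' -> x4, 'zz' -> z2, 'kk' -> k2, 'mmm' -> m3
Encoded: x4z2k2m3


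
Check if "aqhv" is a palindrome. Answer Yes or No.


Input string: 'aqhv'
Reversed: 'vhqa'
Compare pairs: s[0]='a' vs s[3]='v' (mismatch), s[1]='q' vs s[2]='h' (mismatch)
Palindrome: No


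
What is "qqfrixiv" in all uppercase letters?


Input string: 'qqfrixiv'
Operation: convert each letter to uppercase
Mapping: 'q'->'Q', 'q'->'Q', 'f'->'F', 'r'->'R', 'i'->'I', 'x'->'X', 'i'->'I', 'v'->'V'
Result: QQFRIXIV


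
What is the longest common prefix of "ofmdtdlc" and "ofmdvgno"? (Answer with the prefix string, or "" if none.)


String 1: 'ofmdtdlc'
String 2: 'ofmdvgno'
Compare position by position:
pos 0: 'o' vs 'o' match
pos 1: 'f' vs 'f' match
pos 2: 'm' vs 'm' match
pos 3: 'd' vs 'd' match
pos 4: 't' vs 'v' differ -> stop
Longest common prefix: "ofmd" (length 4)


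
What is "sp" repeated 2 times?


Input string: 'sp'
Operation: repeat 2 times
Concatenation: 'sp' + 'sp'
Result: spsp


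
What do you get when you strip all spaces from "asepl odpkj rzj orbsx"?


Input string: 'asepl odpkj rzj orbsx'
Operation: remove all spaces
Words: 'asepl', 'odpkj', 'rzj', 'orbsx'
Join without spaces: aseplodpkjrzjorbsx


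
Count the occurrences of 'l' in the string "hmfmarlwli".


Input string: 'hmfmarlwli'
Target character: 'l'
Scan each position: s[6]='l', s[8]='l'
Matches found at indices: 6, 8
Total: 2


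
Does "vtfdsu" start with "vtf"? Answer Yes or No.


Input string: 'vtfdsu'
Prefix to check: 'vtf'
First 3 characters of input: 'vtf'
Match: True
Result: Yes


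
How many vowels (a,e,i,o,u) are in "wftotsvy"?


Input string: 'wftotsvy'
Operation: count vowels (a, e, i, o, u)
Scan: s[0]='w', s[1]='f', s[2]='t', s[3]='o' (vowel), s[4]='t', s[5]='s', s[6]='v', s[7]='y'
Vowels found: 1
Result: 1


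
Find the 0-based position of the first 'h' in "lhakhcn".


Input string: 'lhakhcn'
Target: 'h'
Scanning left to right: s[0]='l', s[1]='h'
First match at index: 1


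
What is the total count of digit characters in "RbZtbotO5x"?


Input string: 'RbZtbotO5x'
Operation: count digit characters (0-9)
Scan: 'R', 'b', 'Z', 't', 'b', 'o', 't', 'O', '5'(digit), 'x'
Digits found: 1
Result: 1


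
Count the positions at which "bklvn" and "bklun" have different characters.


String 1: 'bklvn'
String 2: 'bklun'
Compare each position: pos 0: 'b'=='b', pos 1: 'k'=='k', pos 2: 'l'=='l', pos 3: 'v'!='u', pos 4: 'n'=='n'
Differing positions: 1
Hamming distance: 1


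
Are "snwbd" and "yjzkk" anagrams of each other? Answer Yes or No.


String 1: 'snwbd' -> sorted: 'bdnsw'
String 2: 'yjzkk' -> sorted: 'jkkyz'
Compare sorted forms: 'bdnsw' != 'jkkyz'
Anagram: No


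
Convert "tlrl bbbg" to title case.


Input string: 'tlrl bbbg'
Operation: capitalize first letter of each word
Word transformations: 'tlrl'->'Tlrl', 'bbbg'->'Bbbg'
Result: Tlrl Bbbg


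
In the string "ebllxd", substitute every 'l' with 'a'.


Input string: 'ebllxd'
Operation: replace 'l' with 'a'
Positions of 'l': 2, 3
After replacement: ebaaxd


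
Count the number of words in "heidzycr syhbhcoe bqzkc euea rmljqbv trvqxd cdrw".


Input string: 'heidzycr syhbhcoe bqzkc euea rmljqbv trvqxd cdrw'
Operation: split by spaces
Words found: 'heidzycr', 'syhbhcoe', 'bqzkc', 'euea', 'rmljqbv', 'trvqxd', 'cdrw'
Word count: 7


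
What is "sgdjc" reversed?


Input string: 'sgdjc'
Operation: reverse character order
Original order: 's' -> 'g' -> 'd' -> 'j' -> 'c'
Reversed order: 'c' -> 'j' -> 'd' -> 'g' -> 's'
Result: cjdgs


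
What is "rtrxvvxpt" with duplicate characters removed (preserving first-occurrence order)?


Input: 'rtrxvvxpt'
Operation: keep first occurrence of each character
Scan: s[0]='r' new -> keep; s[1]='t' new -> keep; s[2]='r' seen -> skip; s[3]='x' new -> keep; s[4]='v' new -> keep; s[5]='v' seen -> skip; s[6]='x' seen -> skip; s[7]='p' new -> keep; s[8]='t' seen -> skip
Result: rtxvp


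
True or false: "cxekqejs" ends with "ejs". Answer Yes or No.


Input string: 'cxekqejs'
Suffix to check: 'ejs'
Last 3 characters of input: 'ejs'
Match: True
Result: Yes


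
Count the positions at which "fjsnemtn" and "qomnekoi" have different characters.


String 1: 'fjsnemtn'
String 2: 'qomnekoi'
Compare each position: pos 0: 'f'!='q', pos 1: 'j'!='o', pos 2: 's'!='m', pos 3: 'n'=='n', pos 4: 'e'=='e', pos 5: 'm'!='k', pos 6: 't'!='o', pos 7: 'n'!='i'
Differing positions: 6
Hamming distance: 6


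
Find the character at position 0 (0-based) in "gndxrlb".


Input string: 'gndxrlb'
Operation: get character at index 0
Index mapping: s[0]='g'
Result: 'g'


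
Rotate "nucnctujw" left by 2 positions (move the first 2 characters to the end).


Input: 'nucnctujw', shift = 2
Operation: split at index 2 and swap parts
Front part s[0:2] = 'nu'
Back part s[2:] = 'cnctujw'
Rotated = back + front = 'cnctujw' + 'nu'
Result: cnctujwnu


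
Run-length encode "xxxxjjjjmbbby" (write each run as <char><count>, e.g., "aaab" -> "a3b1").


Input: 'xxxxjjjjmbbby'
Operation: identify consecutive runs
Runs: 'xxxx' -> x4, 'jjjj' -> j4, 'm' -> m1, 'bbb' -> b3, 'y' -> y1
Encoded: x4j4m1b3y1


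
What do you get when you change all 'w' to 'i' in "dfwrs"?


Input string: 'dfwrs'
Operation: replace 'w' with 'i'
Positions of 'w': 2
After replacement: dfirs


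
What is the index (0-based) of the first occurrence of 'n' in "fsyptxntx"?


Input string: 'fsyptxntx'
Target: 'n'
Scanning left to right: s[0]='f', s[1]='s', s[2]='y', s[3]='p', s[4]='t', s[5]='x', s[6]='n'
First match at index: 6


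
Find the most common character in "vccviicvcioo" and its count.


Input: 'vccviicvcioo'
Operation: tally each character
Counts: 'c':4, 'i':3, 'o':2, 'v':3
Maximum: 'c' appears 4 times


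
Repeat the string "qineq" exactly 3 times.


Input string: 'qineq'
Operation: repeat 3 times
Concatenation: 'qineq' + 'qineq' + 'qineq'
Result: qineqqineqqineq


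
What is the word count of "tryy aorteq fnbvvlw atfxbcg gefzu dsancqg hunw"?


Input string: 'tryy aorteq fnbvvlw atfxbcg gefzu dsancqg hunw'
Operation: split by spaces
Words found: 'tryy', 'aorteq', 'fnbvvlw', 'atfxbcg', 'gefzu', 'dsancqg', 'hunw'
Word count: 7


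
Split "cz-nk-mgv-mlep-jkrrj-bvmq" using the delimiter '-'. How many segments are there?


Input string: 'cz-nk-mgv-mlep-jkrrj-bvmq'
Delimiter: '-'
Split result: 'cz', 'nk', 'mgv', 'mlep', 'jkrrj', 'bvmq'
Number of parts: 6


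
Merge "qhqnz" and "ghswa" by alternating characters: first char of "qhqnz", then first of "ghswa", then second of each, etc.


String 1: 'qhqnz'
String 2: 'ghswa'
Operation: alternate characters
Pairs: 'q'+'g', 'h'+'h', 'q'+'s', 'n'+'w', 'z'+'a'
Result: qghhqsnwza


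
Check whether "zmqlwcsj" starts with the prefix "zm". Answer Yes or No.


Input string: 'zmqlwcsj'
Prefix to check: 'zm'
First 2 characters of input: 'zm'
Match: True
Result: Yes


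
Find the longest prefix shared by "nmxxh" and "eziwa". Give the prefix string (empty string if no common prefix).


String 1: 'nmxxh'
String 2: 'eziwa'
Compare position by position:
pos 0: 'n' vs 'e' differ -> stop
Longest common prefix: "" (length 0)


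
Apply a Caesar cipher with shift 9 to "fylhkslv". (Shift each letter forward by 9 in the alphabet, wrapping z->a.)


Input: 'fylhkslv', shift = 9
Operation: for each letter, (position + 9) mod 26
Mapping: 'f'(5+9=14)->'o', 'y'(24+9=33, 33 mod 26=7)->'h', 'l'(11+9=20)->'u', 'h'(7+9=16)->'q', 'k'(10+9=19)->'t', 's'(18+9=27, 27 mod 26=1)->'b', 'l'(11+9=20)->'u', 'v'(21+9=30, 30 mod 26=4)->'e'
Result: ohuqtbue


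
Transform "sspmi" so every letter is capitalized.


Input string: 'sspmi'
Operation: convert each letter to uppercase
Mapping: 's'->'S', 's'->'S', 'p'->'P', 'm'->'M', 'i'->'I'
Result: SSPMI


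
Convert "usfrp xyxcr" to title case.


Input string: 'usfrp xyxcr'
Operation: capitalize first letter of each word
Word transformations: 'usfrp'->'Usfrp', 'xyxcr'->'Xyxcr'
Result: Usfrp Xyxcr


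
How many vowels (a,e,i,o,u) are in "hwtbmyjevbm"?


Input string: 'hwtbmyjevbm'
Operation: count vowels (a, e, i, o, u)
Scan: s[0]='h', s[1]='w', s[2]='t', s[3]='b', s[4]='m', s[5]='y', s[6]='j', s[7]='e' (vowel), s[8]='v', s[9]='b', s[10]='m'
Vowels found: 1
Result: 1


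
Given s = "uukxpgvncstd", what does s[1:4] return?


Input string: 'uukxpgvncstd'
Operation: slice [1:4]
Extract characters: s[1]='u', s[2]='k', s[3]='x'
Result: ukx


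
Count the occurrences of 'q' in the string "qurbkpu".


Input string: 'qurbkpu'
Target character: 'q'
Scan each position: s[0]='q'
Matches found at indices: 0
Total: 1


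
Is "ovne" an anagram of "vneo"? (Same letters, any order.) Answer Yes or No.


String 1: 'vneo' -> sorted: 'enov'
String 2: 'ovne' -> sorted: 'enov'
Compare sorted forms: 'enov' == 'enov'
Anagram: Yes


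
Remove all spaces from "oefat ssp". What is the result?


Input string: 'oefat ssp'
Operation: remove all spaces
Words: 'oefat', 'ssp'
Join without spaces: oefatssp


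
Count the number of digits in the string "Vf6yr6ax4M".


Input string: 'Vf6yr6ax4M'
Operation: count digit characters (0-9)
Scan: 'V', 'f', '6'(digit), 'y', 'r', '6'(digit), 'a', 'x', '4'(digit), 'M'
Digits found: 3
Result: 3


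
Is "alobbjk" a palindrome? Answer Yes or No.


Input string: 'alobbjk'
Reversed: 'kjbbola'
Compare pairs: s[0]='a' vs s[6]='k' (mismatch), s[1]='l' vs s[5]='j' (mismatch), s[2]='o' vs s[4]='b' (mismatch)
Palindrome: No


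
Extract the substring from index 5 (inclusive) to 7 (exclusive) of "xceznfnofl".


Input string: 'xceznfnofl'
Operation: slice [5:7]
Extract characters: s[5]='f', s[6]='n'
Result: fn


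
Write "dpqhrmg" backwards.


Input string: 'dpqhrmg'
Operation: reverse character order
Original order: 'd' -> 'p' -> 'q' -> 'h' -> 'r' -> 'm' -> 'g'
Reversed order: 'g' -> 'm' -> 'r' -> 'h' -> 'q' -> 'p' -> 'd'
Result: gmrhqpd


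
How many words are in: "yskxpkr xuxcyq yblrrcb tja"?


Input string: 'yskxpkr xuxcyq yblrrcb tja'
Operation: split by spaces
Words found: 'yskxpkr', 'xuxcyq', 'yblrrcb', 'tja'
Word count: 4


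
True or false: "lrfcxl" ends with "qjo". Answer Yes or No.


Input string: 'lrfcxl'
Suffix to check: 'qjo'
Last 3 characters of input: 'cxl'
Match: False
Result: No


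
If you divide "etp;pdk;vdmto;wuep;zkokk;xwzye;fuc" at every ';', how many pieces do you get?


Input string: 'etp;pdk;vdmto;wuep;zkokk;xwzye;fuc'
Delimiter: ';'
Split result: 'etp', 'pdk', 'vdmto', 'wuep', 'zkokk', 'xwzye', 'fuc'
Number of parts: 7


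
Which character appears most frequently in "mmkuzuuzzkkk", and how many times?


Input: 'mmkuzuuzzkkk'
Operation: tally each character
Counts: 'k':4, 'm':2, 'u':3, 'z':3
Maximum: 'k' appears 4 times


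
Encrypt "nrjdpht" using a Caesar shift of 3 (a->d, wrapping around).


Input: 'nrjdpht', shift = 3
Operation: for each letter, (position + 3) mod 26
Mapping: 'n'(13+3=16)->'q', 'r'(17+3=20)->'u', 'j'(9+3=12)->'m', 'd'(3+3=6)->'g', 'p'(15+3=18)->'s', 'h'(7+3=10)->'k', 't'(19+3=22)->'w'
Result: qumgskw


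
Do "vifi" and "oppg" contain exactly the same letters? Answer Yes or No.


String 1: 'vifi' -> sorted: 'fiiv'
String 2: 'oppg' -> sorted: 'gopp'
Compare sorted forms: 'fiiv' != 'gopp'
Anagram: No


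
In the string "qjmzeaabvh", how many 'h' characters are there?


Input string: 'qjmzeaabvh'
Target character: 'h'
Scan each position: s[9]='h'
Matches found at indices: 9
Total: 1


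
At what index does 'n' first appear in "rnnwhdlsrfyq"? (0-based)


Input string: 'rnnwhdlsrfyq'
Target: 'n'
Scanning left to right: s[0]='r', s[1]='n'
First match at index: 1


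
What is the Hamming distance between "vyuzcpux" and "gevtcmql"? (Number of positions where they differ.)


String 1: 'vyuzcpux'
String 2: 'gevtcmql'
Compare each position: pos 0: 'v'!='g', pos 1: 'y'!='e', pos 2: 'u'!='v', pos 3: 'z'!='t', pos 4: 'c'=='c', pos 5: 'p'!='m', pos 6: 'u'!='q', pos 7: 'x'!='l'
Differing positions: 7
Hamming distance: 7


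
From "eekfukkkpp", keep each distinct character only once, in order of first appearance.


Input: 'eekfukkkpp'
Operation: keep first occurrence of each character
Scan: s[0]='e' new -> keep; s[1]='e' seen -> skip; s[2]='k' new -> keep; s[3]='f' new -> keep; s[4]='u' new -> keep; s[5]='k' seen -> skip; s[6]='k' seen -> skip; s[7]='k' seen -> skip; s[8]='p' new -> keep; s[9]='p' seen -> skip
Result: ekfup


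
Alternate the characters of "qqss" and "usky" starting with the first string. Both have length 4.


String 1: 'qqss'
String 2: 'usky'
Operation: alternate characters
Pairs: 'q'+'u', 'q'+'s', 's'+'k', 's'+'y'
Result: quqssksy


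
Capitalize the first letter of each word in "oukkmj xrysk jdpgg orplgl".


Input string: 'oukkmj xrysk jdpgg orplgl'
Operation: capitalize first letter of each word
Word transformations: 'oukkmj'->'Oukkmj', 'xrysk'->'Xrysk', 'jdpgg'->'Jdpgg', 'orplgl'->'Orplgl'
Result: Oukkmj Xrysk Jdpgg Orplgl


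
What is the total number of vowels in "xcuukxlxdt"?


Input string: 'xcuukxlxdt'
Operation: count vowels (a, e, i, o, u)
Scan: s[0]='x', s[1]='c', s[2]='u' (vowel), s[3]='u' (vowel), s[4]='k', s[5]='x', s[6]='l', s[7]='x', s[8]='d', s[9]='t'
Vowels found: 2
Result: 2


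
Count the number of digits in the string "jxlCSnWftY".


Input string: 'jxlCSnWftY'
Operation: count digit characters (0-9)
Scan: 'j', 'x', 'l', 'C', 'S', 'n', 'W', 'f', 't', 'Y'
Digits found: 0
Result: 0


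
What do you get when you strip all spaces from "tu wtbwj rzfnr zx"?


Input string: 'tu wtbwj rzfnr zx'
Operation: remove all spaces
Words: 'tu', 'wtbwj', 'rzfnr', 'zx'
Join without spaces: tuwtbwjrzfnrzx


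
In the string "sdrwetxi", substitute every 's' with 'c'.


Input string: 'sdrwetxi'
Operation: replace 's' with 'c'
Positions of 's': 0
After replacement: cdrwetxi


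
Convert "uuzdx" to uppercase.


Input string: 'uuzdx'
Operation: convert each letter to uppercase
Mapping: 'u'->'U', 'u'->'U', 'z'->'Z', 'd'->'D', 'x'->'X'
Result: UUZDX


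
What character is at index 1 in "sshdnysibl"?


Input string: 'sshdnysibl'
Operation: get character at index 1
Index mapping: s[0]='s', s[1]='s'
Result: 's'


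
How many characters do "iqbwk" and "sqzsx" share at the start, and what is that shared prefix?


String 1: 'iqbwk'
String 2: 'sqzsx'
Compare position by position:
pos 0: 'i' vs 's' differ -> stop
Longest common prefix: "" (length 0)


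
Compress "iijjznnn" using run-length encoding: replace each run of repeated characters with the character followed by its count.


Input: 'iijjznnn'
Operation: identify consecutive runs
Runs: 'ii' -> i2, 'jj' -> j2, 'z' -> z1, 'nnn' -> n3
Encoded: i2j2z1n3


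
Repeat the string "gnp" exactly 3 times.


Input string: 'gnp'
Operation: repeat 3 times
Concatenation: 'gnp' + 'gnp' + 'gnp'
Result: gnpgnpgnp


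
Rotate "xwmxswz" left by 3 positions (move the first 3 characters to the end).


Input: 'xwmxswz', shift = 3
Operation: split at index 3 and swap parts
Front part s[0:3] = 'xwm'
Back part s[3:] = 'xswz'
Rotated = back + front = 'xswz' + 'xwm'
Result: xswzxwm


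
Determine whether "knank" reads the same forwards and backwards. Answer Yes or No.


Input string: 'knank'
Reversed: 'knank'
Compare pairs: s[0]='k' vs s[4]='k' (match), s[1]='n' vs s[3]='n' (match)
Palindrome: Yes
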